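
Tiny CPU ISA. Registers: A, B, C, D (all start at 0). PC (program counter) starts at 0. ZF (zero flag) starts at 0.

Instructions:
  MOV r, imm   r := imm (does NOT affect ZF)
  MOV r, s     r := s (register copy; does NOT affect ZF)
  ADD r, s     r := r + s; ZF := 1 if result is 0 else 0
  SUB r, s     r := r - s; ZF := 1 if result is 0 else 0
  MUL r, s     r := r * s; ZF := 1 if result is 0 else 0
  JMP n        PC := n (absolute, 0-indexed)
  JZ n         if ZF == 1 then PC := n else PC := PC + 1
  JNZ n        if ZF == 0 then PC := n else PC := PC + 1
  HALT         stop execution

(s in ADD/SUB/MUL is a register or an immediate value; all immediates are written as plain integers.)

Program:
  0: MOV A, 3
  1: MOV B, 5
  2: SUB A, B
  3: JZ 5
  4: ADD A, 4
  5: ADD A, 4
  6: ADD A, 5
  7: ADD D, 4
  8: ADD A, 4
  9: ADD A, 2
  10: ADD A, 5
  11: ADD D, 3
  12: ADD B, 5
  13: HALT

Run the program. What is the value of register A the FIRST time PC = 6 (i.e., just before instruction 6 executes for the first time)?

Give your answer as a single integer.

Step 1: PC=0 exec 'MOV A, 3'. After: A=3 B=0 C=0 D=0 ZF=0 PC=1
Step 2: PC=1 exec 'MOV B, 5'. After: A=3 B=5 C=0 D=0 ZF=0 PC=2
Step 3: PC=2 exec 'SUB A, B'. After: A=-2 B=5 C=0 D=0 ZF=0 PC=3
Step 4: PC=3 exec 'JZ 5'. After: A=-2 B=5 C=0 D=0 ZF=0 PC=4
Step 5: PC=4 exec 'ADD A, 4'. After: A=2 B=5 C=0 D=0 ZF=0 PC=5
Step 6: PC=5 exec 'ADD A, 4'. After: A=6 B=5 C=0 D=0 ZF=0 PC=6
First time PC=6: A=6

6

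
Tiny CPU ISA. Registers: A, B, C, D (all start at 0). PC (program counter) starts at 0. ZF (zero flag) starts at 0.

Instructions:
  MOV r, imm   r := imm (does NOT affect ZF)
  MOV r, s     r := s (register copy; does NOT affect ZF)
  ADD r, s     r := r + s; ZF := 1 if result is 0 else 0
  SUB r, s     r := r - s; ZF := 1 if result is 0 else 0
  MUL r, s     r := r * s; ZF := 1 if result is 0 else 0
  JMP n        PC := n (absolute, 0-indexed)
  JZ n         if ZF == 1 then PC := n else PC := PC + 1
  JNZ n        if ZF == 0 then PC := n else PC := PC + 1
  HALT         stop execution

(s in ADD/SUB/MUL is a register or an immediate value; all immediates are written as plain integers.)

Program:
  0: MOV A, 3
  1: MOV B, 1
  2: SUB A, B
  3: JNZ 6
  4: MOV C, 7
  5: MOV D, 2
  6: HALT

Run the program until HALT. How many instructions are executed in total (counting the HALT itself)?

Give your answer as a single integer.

Answer: 5

Derivation:
Step 1: PC=0 exec 'MOV A, 3'. After: A=3 B=0 C=0 D=0 ZF=0 PC=1
Step 2: PC=1 exec 'MOV B, 1'. After: A=3 B=1 C=0 D=0 ZF=0 PC=2
Step 3: PC=2 exec 'SUB A, B'. After: A=2 B=1 C=0 D=0 ZF=0 PC=3
Step 4: PC=3 exec 'JNZ 6'. After: A=2 B=1 C=0 D=0 ZF=0 PC=6
Step 5: PC=6 exec 'HALT'. After: A=2 B=1 C=0 D=0 ZF=0 PC=6 HALTED
Total instructions executed: 5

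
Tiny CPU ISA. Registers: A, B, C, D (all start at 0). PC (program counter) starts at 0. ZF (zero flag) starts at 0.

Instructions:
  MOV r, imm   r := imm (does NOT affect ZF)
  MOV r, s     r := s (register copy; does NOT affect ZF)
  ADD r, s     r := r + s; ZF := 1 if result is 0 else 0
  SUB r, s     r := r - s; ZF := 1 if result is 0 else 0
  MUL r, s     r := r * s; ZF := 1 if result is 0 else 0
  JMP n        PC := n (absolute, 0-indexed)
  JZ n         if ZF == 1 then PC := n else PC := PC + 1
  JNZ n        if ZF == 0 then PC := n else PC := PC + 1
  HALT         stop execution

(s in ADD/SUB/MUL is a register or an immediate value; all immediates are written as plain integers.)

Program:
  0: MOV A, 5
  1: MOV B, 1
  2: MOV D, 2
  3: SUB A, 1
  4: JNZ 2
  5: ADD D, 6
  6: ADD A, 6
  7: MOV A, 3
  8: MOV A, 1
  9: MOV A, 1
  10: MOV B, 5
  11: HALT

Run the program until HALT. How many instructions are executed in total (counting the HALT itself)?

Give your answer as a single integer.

Step 1: PC=0 exec 'MOV A, 5'. After: A=5 B=0 C=0 D=0 ZF=0 PC=1
Step 2: PC=1 exec 'MOV B, 1'. After: A=5 B=1 C=0 D=0 ZF=0 PC=2
Step 3: PC=2 exec 'MOV D, 2'. After: A=5 B=1 C=0 D=2 ZF=0 PC=3
Step 4: PC=3 exec 'SUB A, 1'. After: A=4 B=1 C=0 D=2 ZF=0 PC=4
Step 5: PC=4 exec 'JNZ 2'. After: A=4 B=1 C=0 D=2 ZF=0 PC=2
Step 6: PC=2 exec 'MOV D, 2'. After: A=4 B=1 C=0 D=2 ZF=0 PC=3
Step 7: PC=3 exec 'SUB A, 1'. After: A=3 B=1 C=0 D=2 ZF=0 PC=4
Step 8: PC=4 exec 'JNZ 2'. After: A=3 B=1 C=0 D=2 ZF=0 PC=2
Step 9: PC=2 exec 'MOV D, 2'. After: A=3 B=1 C=0 D=2 ZF=0 PC=3
Step 10: PC=3 exec 'SUB A, 1'. After: A=2 B=1 C=0 D=2 ZF=0 PC=4
Step 11: PC=4 exec 'JNZ 2'. After: A=2 B=1 C=0 D=2 ZF=0 PC=2
Step 12: PC=2 exec 'MOV D, 2'. After: A=2 B=1 C=0 D=2 ZF=0 PC=3
Step 13: PC=3 exec 'SUB A, 1'. After: A=1 B=1 C=0 D=2 ZF=0 PC=4
Step 14: PC=4 exec 'JNZ 2'. After: A=1 B=1 C=0 D=2 ZF=0 PC=2
Step 15: PC=2 exec 'MOV D, 2'. After: A=1 B=1 C=0 D=2 ZF=0 PC=3
Step 16: PC=3 exec 'SUB A, 1'. After: A=0 B=1 C=0 D=2 ZF=1 PC=4
Step 17: PC=4 exec 'JNZ 2'. After: A=0 B=1 C=0 D=2 ZF=1 PC=5
Step 18: PC=5 exec 'ADD D, 6'. After: A=0 B=1 C=0 D=8 ZF=0 PC=6
Step 19: PC=6 exec 'ADD A, 6'. After: A=6 B=1 C=0 D=8 ZF=0 PC=7
Step 20: PC=7 exec 'MOV A, 3'. After: A=3 B=1 C=0 D=8 ZF=0 PC=8
Step 21: PC=8 exec 'MOV A, 1'. After: A=1 B=1 C=0 D=8 ZF=0 PC=9
Step 22: PC=9 exec 'MOV A, 1'. After: A=1 B=1 C=0 D=8 ZF=0 PC=10
Step 23: PC=10 exec 'MOV B, 5'. After: A=1 B=5 C=0 D=8 ZF=0 PC=11
Step 24: PC=11 exec 'HALT'. After: A=1 B=5 C=0 D=8 ZF=0 PC=11 HALTED
Total instructions executed: 24

Answer: 24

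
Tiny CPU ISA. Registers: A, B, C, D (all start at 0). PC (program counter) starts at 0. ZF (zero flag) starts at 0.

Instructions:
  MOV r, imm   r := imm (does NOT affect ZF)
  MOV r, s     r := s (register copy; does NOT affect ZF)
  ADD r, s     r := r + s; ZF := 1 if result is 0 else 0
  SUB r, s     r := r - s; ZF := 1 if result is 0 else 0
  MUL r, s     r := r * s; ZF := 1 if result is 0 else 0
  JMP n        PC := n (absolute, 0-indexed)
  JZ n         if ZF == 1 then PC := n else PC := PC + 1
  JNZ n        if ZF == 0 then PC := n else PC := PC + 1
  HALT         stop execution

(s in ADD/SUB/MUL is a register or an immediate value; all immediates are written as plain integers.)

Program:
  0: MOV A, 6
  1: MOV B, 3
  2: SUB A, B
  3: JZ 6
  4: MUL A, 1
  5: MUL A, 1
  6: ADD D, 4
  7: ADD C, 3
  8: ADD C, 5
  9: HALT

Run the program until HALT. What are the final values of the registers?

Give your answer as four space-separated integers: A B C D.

Step 1: PC=0 exec 'MOV A, 6'. After: A=6 B=0 C=0 D=0 ZF=0 PC=1
Step 2: PC=1 exec 'MOV B, 3'. After: A=6 B=3 C=0 D=0 ZF=0 PC=2
Step 3: PC=2 exec 'SUB A, B'. After: A=3 B=3 C=0 D=0 ZF=0 PC=3
Step 4: PC=3 exec 'JZ 6'. After: A=3 B=3 C=0 D=0 ZF=0 PC=4
Step 5: PC=4 exec 'MUL A, 1'. After: A=3 B=3 C=0 D=0 ZF=0 PC=5
Step 6: PC=5 exec 'MUL A, 1'. After: A=3 B=3 C=0 D=0 ZF=0 PC=6
Step 7: PC=6 exec 'ADD D, 4'. After: A=3 B=3 C=0 D=4 ZF=0 PC=7
Step 8: PC=7 exec 'ADD C, 3'. After: A=3 B=3 C=3 D=4 ZF=0 PC=8
Step 9: PC=8 exec 'ADD C, 5'. After: A=3 B=3 C=8 D=4 ZF=0 PC=9
Step 10: PC=9 exec 'HALT'. After: A=3 B=3 C=8 D=4 ZF=0 PC=9 HALTED

Answer: 3 3 8 4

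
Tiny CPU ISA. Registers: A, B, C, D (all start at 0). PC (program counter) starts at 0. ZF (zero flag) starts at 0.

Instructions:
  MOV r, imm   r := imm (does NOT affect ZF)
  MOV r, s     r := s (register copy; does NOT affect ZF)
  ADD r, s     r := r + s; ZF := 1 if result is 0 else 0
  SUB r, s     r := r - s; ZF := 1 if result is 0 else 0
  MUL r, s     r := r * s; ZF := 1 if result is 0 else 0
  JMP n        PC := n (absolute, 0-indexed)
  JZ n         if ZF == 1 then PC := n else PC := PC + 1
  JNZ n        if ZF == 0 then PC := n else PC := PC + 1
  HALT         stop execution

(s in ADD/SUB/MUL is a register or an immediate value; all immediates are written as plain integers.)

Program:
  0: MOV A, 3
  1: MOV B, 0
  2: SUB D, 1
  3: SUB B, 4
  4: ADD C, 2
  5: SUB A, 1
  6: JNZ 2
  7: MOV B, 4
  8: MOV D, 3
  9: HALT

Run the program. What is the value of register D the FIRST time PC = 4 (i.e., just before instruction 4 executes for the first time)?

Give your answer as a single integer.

Step 1: PC=0 exec 'MOV A, 3'. After: A=3 B=0 C=0 D=0 ZF=0 PC=1
Step 2: PC=1 exec 'MOV B, 0'. After: A=3 B=0 C=0 D=0 ZF=0 PC=2
Step 3: PC=2 exec 'SUB D, 1'. After: A=3 B=0 C=0 D=-1 ZF=0 PC=3
Step 4: PC=3 exec 'SUB B, 4'. After: A=3 B=-4 C=0 D=-1 ZF=0 PC=4
First time PC=4: D=-1

-1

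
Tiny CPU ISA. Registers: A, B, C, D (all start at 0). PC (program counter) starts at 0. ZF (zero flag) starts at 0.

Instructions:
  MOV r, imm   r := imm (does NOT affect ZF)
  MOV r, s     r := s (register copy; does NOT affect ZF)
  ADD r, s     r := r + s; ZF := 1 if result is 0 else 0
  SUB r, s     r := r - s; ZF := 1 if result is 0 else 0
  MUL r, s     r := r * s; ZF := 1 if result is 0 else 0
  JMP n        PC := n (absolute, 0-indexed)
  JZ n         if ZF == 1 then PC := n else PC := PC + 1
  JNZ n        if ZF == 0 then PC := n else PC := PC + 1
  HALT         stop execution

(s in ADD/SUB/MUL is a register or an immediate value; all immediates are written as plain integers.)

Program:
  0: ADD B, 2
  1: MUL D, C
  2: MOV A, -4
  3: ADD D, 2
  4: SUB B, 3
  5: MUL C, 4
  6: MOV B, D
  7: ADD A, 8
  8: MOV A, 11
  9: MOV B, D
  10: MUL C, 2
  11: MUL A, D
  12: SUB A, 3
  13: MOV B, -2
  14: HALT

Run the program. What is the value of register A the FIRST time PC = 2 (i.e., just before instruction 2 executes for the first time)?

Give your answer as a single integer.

Step 1: PC=0 exec 'ADD B, 2'. After: A=0 B=2 C=0 D=0 ZF=0 PC=1
Step 2: PC=1 exec 'MUL D, C'. After: A=0 B=2 C=0 D=0 ZF=1 PC=2
First time PC=2: A=0

0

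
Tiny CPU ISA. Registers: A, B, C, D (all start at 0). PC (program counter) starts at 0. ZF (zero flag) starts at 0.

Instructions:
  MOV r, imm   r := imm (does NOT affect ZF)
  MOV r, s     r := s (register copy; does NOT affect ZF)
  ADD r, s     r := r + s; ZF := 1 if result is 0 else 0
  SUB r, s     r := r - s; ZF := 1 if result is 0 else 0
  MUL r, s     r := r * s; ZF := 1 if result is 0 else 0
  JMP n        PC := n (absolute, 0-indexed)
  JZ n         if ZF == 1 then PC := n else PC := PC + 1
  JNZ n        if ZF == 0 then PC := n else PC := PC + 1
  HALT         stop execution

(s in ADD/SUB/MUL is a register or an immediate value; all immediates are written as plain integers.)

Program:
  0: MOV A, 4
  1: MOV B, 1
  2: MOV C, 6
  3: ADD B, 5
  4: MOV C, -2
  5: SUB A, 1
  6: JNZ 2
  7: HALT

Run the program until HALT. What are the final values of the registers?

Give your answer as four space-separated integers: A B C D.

Answer: 0 21 -2 0

Derivation:
Step 1: PC=0 exec 'MOV A, 4'. After: A=4 B=0 C=0 D=0 ZF=0 PC=1
Step 2: PC=1 exec 'MOV B, 1'. After: A=4 B=1 C=0 D=0 ZF=0 PC=2
Step 3: PC=2 exec 'MOV C, 6'. After: A=4 B=1 C=6 D=0 ZF=0 PC=3
Step 4: PC=3 exec 'ADD B, 5'. After: A=4 B=6 C=6 D=0 ZF=0 PC=4
Step 5: PC=4 exec 'MOV C, -2'. After: A=4 B=6 C=-2 D=0 ZF=0 PC=5
Step 6: PC=5 exec 'SUB A, 1'. After: A=3 B=6 C=-2 D=0 ZF=0 PC=6
Step 7: PC=6 exec 'JNZ 2'. After: A=3 B=6 C=-2 D=0 ZF=0 PC=2
Step 8: PC=2 exec 'MOV C, 6'. After: A=3 B=6 C=6 D=0 ZF=0 PC=3
Step 9: PC=3 exec 'ADD B, 5'. After: A=3 B=11 C=6 D=0 ZF=0 PC=4
Step 10: PC=4 exec 'MOV C, -2'. After: A=3 B=11 C=-2 D=0 ZF=0 PC=5
Step 11: PC=5 exec 'SUB A, 1'. After: A=2 B=11 C=-2 D=0 ZF=0 PC=6
Step 12: PC=6 exec 'JNZ 2'. After: A=2 B=11 C=-2 D=0 ZF=0 PC=2
Step 13: PC=2 exec 'MOV C, 6'. After: A=2 B=11 C=6 D=0 ZF=0 PC=3
Step 14: PC=3 exec 'ADD B, 5'. After: A=2 B=16 C=6 D=0 ZF=0 PC=4
Step 15: PC=4 exec 'MOV C, -2'. After: A=2 B=16 C=-2 D=0 ZF=0 PC=5
Step 16: PC=5 exec 'SUB A, 1'. After: A=1 B=16 C=-2 D=0 ZF=0 PC=6
Step 17: PC=6 exec 'JNZ 2'. After: A=1 B=16 C=-2 D=0 ZF=0 PC=2
Step 18: PC=2 exec 'MOV C, 6'. After: A=1 B=16 C=6 D=0 ZF=0 PC=3
Step 19: PC=3 exec 'ADD B, 5'. After: A=1 B=21 C=6 D=0 ZF=0 PC=4
Step 20: PC=4 exec 'MOV C, -2'. After: A=1 B=21 C=-2 D=0 ZF=0 PC=5
Step 21: PC=5 exec 'SUB A, 1'. After: A=0 B=21 C=-2 D=0 ZF=1 PC=6
Step 22: PC=6 exec 'JNZ 2'. After: A=0 B=21 C=-2 D=0 ZF=1 PC=7
Step 23: PC=7 exec 'HALT'. After: A=0 B=21 C=-2 D=0 ZF=1 PC=7 HALTED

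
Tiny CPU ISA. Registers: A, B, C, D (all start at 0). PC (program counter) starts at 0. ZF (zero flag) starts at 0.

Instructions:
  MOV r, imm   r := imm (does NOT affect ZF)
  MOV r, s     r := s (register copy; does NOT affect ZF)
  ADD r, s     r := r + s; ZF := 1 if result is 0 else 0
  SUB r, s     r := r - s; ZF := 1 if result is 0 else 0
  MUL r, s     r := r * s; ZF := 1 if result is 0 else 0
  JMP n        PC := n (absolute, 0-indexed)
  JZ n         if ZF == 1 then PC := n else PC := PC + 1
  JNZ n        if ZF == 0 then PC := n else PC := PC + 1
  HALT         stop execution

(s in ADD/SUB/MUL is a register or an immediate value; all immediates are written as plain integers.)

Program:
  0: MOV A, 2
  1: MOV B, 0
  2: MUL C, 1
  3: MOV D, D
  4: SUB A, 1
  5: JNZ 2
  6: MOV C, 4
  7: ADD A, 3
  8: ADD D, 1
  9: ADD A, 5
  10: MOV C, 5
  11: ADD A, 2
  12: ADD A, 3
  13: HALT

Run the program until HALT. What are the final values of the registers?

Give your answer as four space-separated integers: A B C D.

Step 1: PC=0 exec 'MOV A, 2'. After: A=2 B=0 C=0 D=0 ZF=0 PC=1
Step 2: PC=1 exec 'MOV B, 0'. After: A=2 B=0 C=0 D=0 ZF=0 PC=2
Step 3: PC=2 exec 'MUL C, 1'. After: A=2 B=0 C=0 D=0 ZF=1 PC=3
Step 4: PC=3 exec 'MOV D, D'. After: A=2 B=0 C=0 D=0 ZF=1 PC=4
Step 5: PC=4 exec 'SUB A, 1'. After: A=1 B=0 C=0 D=0 ZF=0 PC=5
Step 6: PC=5 exec 'JNZ 2'. After: A=1 B=0 C=0 D=0 ZF=0 PC=2
Step 7: PC=2 exec 'MUL C, 1'. After: A=1 B=0 C=0 D=0 ZF=1 PC=3
Step 8: PC=3 exec 'MOV D, D'. After: A=1 B=0 C=0 D=0 ZF=1 PC=4
Step 9: PC=4 exec 'SUB A, 1'. After: A=0 B=0 C=0 D=0 ZF=1 PC=5
Step 10: PC=5 exec 'JNZ 2'. After: A=0 B=0 C=0 D=0 ZF=1 PC=6
Step 11: PC=6 exec 'MOV C, 4'. After: A=0 B=0 C=4 D=0 ZF=1 PC=7
Step 12: PC=7 exec 'ADD A, 3'. After: A=3 B=0 C=4 D=0 ZF=0 PC=8
Step 13: PC=8 exec 'ADD D, 1'. After: A=3 B=0 C=4 D=1 ZF=0 PC=9
Step 14: PC=9 exec 'ADD A, 5'. After: A=8 B=0 C=4 D=1 ZF=0 PC=10
Step 15: PC=10 exec 'MOV C, 5'. After: A=8 B=0 C=5 D=1 ZF=0 PC=11
Step 16: PC=11 exec 'ADD A, 2'. After: A=10 B=0 C=5 D=1 ZF=0 PC=12
Step 17: PC=12 exec 'ADD A, 3'. After: A=13 B=0 C=5 D=1 ZF=0 PC=13
Step 18: PC=13 exec 'HALT'. After: A=13 B=0 C=5 D=1 ZF=0 PC=13 HALTED

Answer: 13 0 5 1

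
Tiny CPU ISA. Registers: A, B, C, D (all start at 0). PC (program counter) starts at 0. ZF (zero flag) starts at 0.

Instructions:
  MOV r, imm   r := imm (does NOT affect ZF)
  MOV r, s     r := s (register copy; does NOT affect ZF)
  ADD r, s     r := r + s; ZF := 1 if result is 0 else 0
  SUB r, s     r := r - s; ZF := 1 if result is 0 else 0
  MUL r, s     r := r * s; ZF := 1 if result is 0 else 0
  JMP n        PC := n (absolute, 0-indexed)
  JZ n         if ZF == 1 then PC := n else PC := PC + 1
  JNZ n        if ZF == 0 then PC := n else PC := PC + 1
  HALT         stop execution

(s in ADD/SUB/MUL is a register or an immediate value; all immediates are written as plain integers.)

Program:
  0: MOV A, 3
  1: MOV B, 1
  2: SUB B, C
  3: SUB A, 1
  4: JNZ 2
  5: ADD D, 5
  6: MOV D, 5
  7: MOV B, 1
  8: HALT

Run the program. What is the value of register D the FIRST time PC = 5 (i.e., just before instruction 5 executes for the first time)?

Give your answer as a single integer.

Step 1: PC=0 exec 'MOV A, 3'. After: A=3 B=0 C=0 D=0 ZF=0 PC=1
Step 2: PC=1 exec 'MOV B, 1'. After: A=3 B=1 C=0 D=0 ZF=0 PC=2
Step 3: PC=2 exec 'SUB B, C'. After: A=3 B=1 C=0 D=0 ZF=0 PC=3
Step 4: PC=3 exec 'SUB A, 1'. After: A=2 B=1 C=0 D=0 ZF=0 PC=4
Step 5: PC=4 exec 'JNZ 2'. After: A=2 B=1 C=0 D=0 ZF=0 PC=2
Step 6: PC=2 exec 'SUB B, C'. After: A=2 B=1 C=0 D=0 ZF=0 PC=3
Step 7: PC=3 exec 'SUB A, 1'. After: A=1 B=1 C=0 D=0 ZF=0 PC=4
Step 8: PC=4 exec 'JNZ 2'. After: A=1 B=1 C=0 D=0 ZF=0 PC=2
Step 9: PC=2 exec 'SUB B, C'. After: A=1 B=1 C=0 D=0 ZF=0 PC=3
Step 10: PC=3 exec 'SUB A, 1'. After: A=0 B=1 C=0 D=0 ZF=1 PC=4
Step 11: PC=4 exec 'JNZ 2'. After: A=0 B=1 C=0 D=0 ZF=1 PC=5
First time PC=5: D=0

0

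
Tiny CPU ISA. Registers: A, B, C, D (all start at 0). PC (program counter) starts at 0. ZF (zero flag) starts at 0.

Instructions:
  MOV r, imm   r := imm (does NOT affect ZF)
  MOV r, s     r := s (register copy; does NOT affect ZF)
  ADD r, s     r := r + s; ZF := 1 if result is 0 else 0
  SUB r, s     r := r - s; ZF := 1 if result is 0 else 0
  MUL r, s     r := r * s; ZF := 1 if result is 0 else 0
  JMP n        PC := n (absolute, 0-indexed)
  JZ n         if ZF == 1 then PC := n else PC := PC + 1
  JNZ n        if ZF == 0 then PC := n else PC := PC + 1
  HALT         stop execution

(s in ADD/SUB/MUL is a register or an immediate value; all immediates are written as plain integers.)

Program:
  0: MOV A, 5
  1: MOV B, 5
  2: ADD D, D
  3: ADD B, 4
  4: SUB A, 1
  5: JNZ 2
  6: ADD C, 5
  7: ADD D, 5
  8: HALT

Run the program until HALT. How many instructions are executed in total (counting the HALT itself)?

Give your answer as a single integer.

Answer: 25

Derivation:
Step 1: PC=0 exec 'MOV A, 5'. After: A=5 B=0 C=0 D=0 ZF=0 PC=1
Step 2: PC=1 exec 'MOV B, 5'. After: A=5 B=5 C=0 D=0 ZF=0 PC=2
Step 3: PC=2 exec 'ADD D, D'. After: A=5 B=5 C=0 D=0 ZF=1 PC=3
Step 4: PC=3 exec 'ADD B, 4'. After: A=5 B=9 C=0 D=0 ZF=0 PC=4
Step 5: PC=4 exec 'SUB A, 1'. After: A=4 B=9 C=0 D=0 ZF=0 PC=5
Step 6: PC=5 exec 'JNZ 2'. After: A=4 B=9 C=0 D=0 ZF=0 PC=2
Step 7: PC=2 exec 'ADD D, D'. After: A=4 B=9 C=0 D=0 ZF=1 PC=3
Step 8: PC=3 exec 'ADD B, 4'. After: A=4 B=13 C=0 D=0 ZF=0 PC=4
Step 9: PC=4 exec 'SUB A, 1'. After: A=3 B=13 C=0 D=0 ZF=0 PC=5
Step 10: PC=5 exec 'JNZ 2'. After: A=3 B=13 C=0 D=0 ZF=0 PC=2
Step 11: PC=2 exec 'ADD D, D'. After: A=3 B=13 C=0 D=0 ZF=1 PC=3
Step 12: PC=3 exec 'ADD B, 4'. After: A=3 B=17 C=0 D=0 ZF=0 PC=4
Step 13: PC=4 exec 'SUB A, 1'. After: A=2 B=17 C=0 D=0 ZF=0 PC=5
Step 14: PC=5 exec 'JNZ 2'. After: A=2 B=17 C=0 D=0 ZF=0 PC=2
Step 15: PC=2 exec 'ADD D, D'. After: A=2 B=17 C=0 D=0 ZF=1 PC=3
Step 16: PC=3 exec 'ADD B, 4'. After: A=2 B=21 C=0 D=0 ZF=0 PC=4
Step 17: PC=4 exec 'SUB A, 1'. After: A=1 B=21 C=0 D=0 ZF=0 PC=5
Step 18: PC=5 exec 'JNZ 2'. After: A=1 B=21 C=0 D=0 ZF=0 PC=2
Step 19: PC=2 exec 'ADD D, D'. After: A=1 B=21 C=0 D=0 ZF=1 PC=3
Step 20: PC=3 exec 'ADD B, 4'. After: A=1 B=25 C=0 D=0 ZF=0 PC=4
Step 21: PC=4 exec 'SUB A, 1'. After: A=0 B=25 C=0 D=0 ZF=1 PC=5
Step 22: PC=5 exec 'JNZ 2'. After: A=0 B=25 C=0 D=0 ZF=1 PC=6
Step 23: PC=6 exec 'ADD C, 5'. After: A=0 B=25 C=5 D=0 ZF=0 PC=7
Step 24: PC=7 exec 'ADD D, 5'. After: A=0 B=25 C=5 D=5 ZF=0 PC=8
Step 25: PC=8 exec 'HALT'. After: A=0 B=25 C=5 D=5 ZF=0 PC=8 HALTED
Total instructions executed: 25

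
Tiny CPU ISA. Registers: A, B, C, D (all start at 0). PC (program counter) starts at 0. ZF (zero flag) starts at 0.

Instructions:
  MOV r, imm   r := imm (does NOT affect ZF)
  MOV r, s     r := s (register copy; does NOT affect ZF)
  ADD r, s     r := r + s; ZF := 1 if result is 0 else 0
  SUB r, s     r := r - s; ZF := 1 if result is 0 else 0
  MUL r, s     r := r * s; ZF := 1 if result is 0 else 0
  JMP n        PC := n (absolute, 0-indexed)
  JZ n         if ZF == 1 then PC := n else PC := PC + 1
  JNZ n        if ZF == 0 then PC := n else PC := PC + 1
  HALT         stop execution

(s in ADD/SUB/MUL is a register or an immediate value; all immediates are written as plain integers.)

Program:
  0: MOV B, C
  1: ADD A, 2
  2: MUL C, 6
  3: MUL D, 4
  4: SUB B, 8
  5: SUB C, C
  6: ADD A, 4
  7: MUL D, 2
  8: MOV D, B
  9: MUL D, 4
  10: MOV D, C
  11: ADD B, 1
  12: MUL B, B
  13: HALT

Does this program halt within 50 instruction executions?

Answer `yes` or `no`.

Step 1: PC=0 exec 'MOV B, C'. After: A=0 B=0 C=0 D=0 ZF=0 PC=1
Step 2: PC=1 exec 'ADD A, 2'. After: A=2 B=0 C=0 D=0 ZF=0 PC=2
Step 3: PC=2 exec 'MUL C, 6'. After: A=2 B=0 C=0 D=0 ZF=1 PC=3
Step 4: PC=3 exec 'MUL D, 4'. After: A=2 B=0 C=0 D=0 ZF=1 PC=4
Step 5: PC=4 exec 'SUB B, 8'. After: A=2 B=-8 C=0 D=0 ZF=0 PC=5
Step 6: PC=5 exec 'SUB C, C'. After: A=2 B=-8 C=0 D=0 ZF=1 PC=6
Step 7: PC=6 exec 'ADD A, 4'. After: A=6 B=-8 C=0 D=0 ZF=0 PC=7
Step 8: PC=7 exec 'MUL D, 2'. After: A=6 B=-8 C=0 D=0 ZF=1 PC=8
Step 9: PC=8 exec 'MOV D, B'. After: A=6 B=-8 C=0 D=-8 ZF=1 PC=9
Step 10: PC=9 exec 'MUL D, 4'. After: A=6 B=-8 C=0 D=-32 ZF=0 PC=10
Step 11: PC=10 exec 'MOV D, C'. After: A=6 B=-8 C=0 D=0 ZF=0 PC=11
Step 12: PC=11 exec 'ADD B, 1'. After: A=6 B=-7 C=0 D=0 ZF=0 PC=12
Step 13: PC=12 exec 'MUL B, B'. After: A=6 B=49 C=0 D=0 ZF=0 PC=13
Step 14: PC=13 exec 'HALT'. After: A=6 B=49 C=0 D=0 ZF=0 PC=13 HALTED

Answer: yes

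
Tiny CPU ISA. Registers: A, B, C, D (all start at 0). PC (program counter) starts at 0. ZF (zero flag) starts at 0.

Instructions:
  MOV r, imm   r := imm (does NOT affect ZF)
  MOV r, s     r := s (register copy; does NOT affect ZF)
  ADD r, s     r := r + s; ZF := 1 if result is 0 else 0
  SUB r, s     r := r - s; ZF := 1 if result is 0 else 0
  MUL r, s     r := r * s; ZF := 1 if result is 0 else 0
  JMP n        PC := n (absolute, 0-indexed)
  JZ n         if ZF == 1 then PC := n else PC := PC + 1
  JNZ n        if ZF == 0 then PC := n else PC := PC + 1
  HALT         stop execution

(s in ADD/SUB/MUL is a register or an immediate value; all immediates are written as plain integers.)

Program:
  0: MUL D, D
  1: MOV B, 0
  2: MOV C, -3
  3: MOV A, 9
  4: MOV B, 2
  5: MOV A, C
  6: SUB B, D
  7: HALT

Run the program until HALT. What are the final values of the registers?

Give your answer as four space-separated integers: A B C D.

Answer: -3 2 -3 0

Derivation:
Step 1: PC=0 exec 'MUL D, D'. After: A=0 B=0 C=0 D=0 ZF=1 PC=1
Step 2: PC=1 exec 'MOV B, 0'. After: A=0 B=0 C=0 D=0 ZF=1 PC=2
Step 3: PC=2 exec 'MOV C, -3'. After: A=0 B=0 C=-3 D=0 ZF=1 PC=3
Step 4: PC=3 exec 'MOV A, 9'. After: A=9 B=0 C=-3 D=0 ZF=1 PC=4
Step 5: PC=4 exec 'MOV B, 2'. After: A=9 B=2 C=-3 D=0 ZF=1 PC=5
Step 6: PC=5 exec 'MOV A, C'. After: A=-3 B=2 C=-3 D=0 ZF=1 PC=6
Step 7: PC=6 exec 'SUB B, D'. After: A=-3 B=2 C=-3 D=0 ZF=0 PC=7
Step 8: PC=7 exec 'HALT'. After: A=-3 B=2 C=-3 D=0 ZF=0 PC=7 HALTED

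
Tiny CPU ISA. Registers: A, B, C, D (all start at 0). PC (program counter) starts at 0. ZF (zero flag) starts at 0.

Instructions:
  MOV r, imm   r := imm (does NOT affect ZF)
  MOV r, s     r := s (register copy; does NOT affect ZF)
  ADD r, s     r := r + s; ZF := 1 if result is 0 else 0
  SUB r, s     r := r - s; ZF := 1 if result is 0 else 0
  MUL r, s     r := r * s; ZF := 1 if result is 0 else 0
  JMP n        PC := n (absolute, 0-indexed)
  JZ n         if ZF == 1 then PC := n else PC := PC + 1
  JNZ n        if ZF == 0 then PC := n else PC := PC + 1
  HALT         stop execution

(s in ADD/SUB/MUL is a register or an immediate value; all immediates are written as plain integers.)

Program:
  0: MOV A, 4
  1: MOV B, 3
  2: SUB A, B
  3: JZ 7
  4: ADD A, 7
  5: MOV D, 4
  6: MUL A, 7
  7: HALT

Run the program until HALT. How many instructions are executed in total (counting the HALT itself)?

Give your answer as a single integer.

Answer: 8

Derivation:
Step 1: PC=0 exec 'MOV A, 4'. After: A=4 B=0 C=0 D=0 ZF=0 PC=1
Step 2: PC=1 exec 'MOV B, 3'. After: A=4 B=3 C=0 D=0 ZF=0 PC=2
Step 3: PC=2 exec 'SUB A, B'. After: A=1 B=3 C=0 D=0 ZF=0 PC=3
Step 4: PC=3 exec 'JZ 7'. After: A=1 B=3 C=0 D=0 ZF=0 PC=4
Step 5: PC=4 exec 'ADD A, 7'. After: A=8 B=3 C=0 D=0 ZF=0 PC=5
Step 6: PC=5 exec 'MOV D, 4'. After: A=8 B=3 C=0 D=4 ZF=0 PC=6
Step 7: PC=6 exec 'MUL A, 7'. After: A=56 B=3 C=0 D=4 ZF=0 PC=7
Step 8: PC=7 exec 'HALT'. After: A=56 B=3 C=0 D=4 ZF=0 PC=7 HALTED
Total instructions executed: 8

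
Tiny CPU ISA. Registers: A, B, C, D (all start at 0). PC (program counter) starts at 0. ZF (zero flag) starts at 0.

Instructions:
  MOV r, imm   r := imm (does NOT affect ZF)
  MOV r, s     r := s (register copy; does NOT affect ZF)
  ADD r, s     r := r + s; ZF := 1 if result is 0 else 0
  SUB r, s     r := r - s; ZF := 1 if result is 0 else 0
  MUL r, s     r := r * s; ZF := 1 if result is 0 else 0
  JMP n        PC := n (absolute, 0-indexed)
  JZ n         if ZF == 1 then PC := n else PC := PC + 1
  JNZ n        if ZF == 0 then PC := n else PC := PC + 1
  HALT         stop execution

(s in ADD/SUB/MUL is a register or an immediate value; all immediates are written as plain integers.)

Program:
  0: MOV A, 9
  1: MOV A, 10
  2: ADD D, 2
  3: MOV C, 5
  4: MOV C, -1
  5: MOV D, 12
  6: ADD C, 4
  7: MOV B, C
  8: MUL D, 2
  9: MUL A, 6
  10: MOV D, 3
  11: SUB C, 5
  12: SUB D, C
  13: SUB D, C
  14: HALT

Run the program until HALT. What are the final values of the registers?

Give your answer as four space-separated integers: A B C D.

Step 1: PC=0 exec 'MOV A, 9'. After: A=9 B=0 C=0 D=0 ZF=0 PC=1
Step 2: PC=1 exec 'MOV A, 10'. After: A=10 B=0 C=0 D=0 ZF=0 PC=2
Step 3: PC=2 exec 'ADD D, 2'. After: A=10 B=0 C=0 D=2 ZF=0 PC=3
Step 4: PC=3 exec 'MOV C, 5'. After: A=10 B=0 C=5 D=2 ZF=0 PC=4
Step 5: PC=4 exec 'MOV C, -1'. After: A=10 B=0 C=-1 D=2 ZF=0 PC=5
Step 6: PC=5 exec 'MOV D, 12'. After: A=10 B=0 C=-1 D=12 ZF=0 PC=6
Step 7: PC=6 exec 'ADD C, 4'. After: A=10 B=0 C=3 D=12 ZF=0 PC=7
Step 8: PC=7 exec 'MOV B, C'. After: A=10 B=3 C=3 D=12 ZF=0 PC=8
Step 9: PC=8 exec 'MUL D, 2'. After: A=10 B=3 C=3 D=24 ZF=0 PC=9
Step 10: PC=9 exec 'MUL A, 6'. After: A=60 B=3 C=3 D=24 ZF=0 PC=10
Step 11: PC=10 exec 'MOV D, 3'. After: A=60 B=3 C=3 D=3 ZF=0 PC=11
Step 12: PC=11 exec 'SUB C, 5'. After: A=60 B=3 C=-2 D=3 ZF=0 PC=12
Step 13: PC=12 exec 'SUB D, C'. After: A=60 B=3 C=-2 D=5 ZF=0 PC=13
Step 14: PC=13 exec 'SUB D, C'. After: A=60 B=3 C=-2 D=7 ZF=0 PC=14
Step 15: PC=14 exec 'HALT'. After: A=60 B=3 C=-2 D=7 ZF=0 PC=14 HALTED

Answer: 60 3 -2 7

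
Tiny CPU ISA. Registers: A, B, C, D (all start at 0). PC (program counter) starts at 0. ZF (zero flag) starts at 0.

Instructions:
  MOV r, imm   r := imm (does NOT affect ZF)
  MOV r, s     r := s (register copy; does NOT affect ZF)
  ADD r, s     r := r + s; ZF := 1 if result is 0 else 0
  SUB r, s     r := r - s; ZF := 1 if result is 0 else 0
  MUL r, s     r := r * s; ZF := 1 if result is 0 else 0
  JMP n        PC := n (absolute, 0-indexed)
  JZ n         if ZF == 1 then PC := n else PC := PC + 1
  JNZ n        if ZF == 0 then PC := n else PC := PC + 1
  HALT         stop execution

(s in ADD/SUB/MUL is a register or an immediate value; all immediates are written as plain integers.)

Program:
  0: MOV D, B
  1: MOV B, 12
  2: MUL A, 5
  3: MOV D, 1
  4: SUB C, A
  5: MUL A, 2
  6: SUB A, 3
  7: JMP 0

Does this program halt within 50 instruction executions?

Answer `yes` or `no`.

Answer: no

Derivation:
Step 1: PC=0 exec 'MOV D, B'. After: A=0 B=0 C=0 D=0 ZF=0 PC=1
Step 2: PC=1 exec 'MOV B, 12'. After: A=0 B=12 C=0 D=0 ZF=0 PC=2
Step 3: PC=2 exec 'MUL A, 5'. After: A=0 B=12 C=0 D=0 ZF=1 PC=3
Step 4: PC=3 exec 'MOV D, 1'. After: A=0 B=12 C=0 D=1 ZF=1 PC=4
Step 5: PC=4 exec 'SUB C, A'. After: A=0 B=12 C=0 D=1 ZF=1 PC=5
Step 6: PC=5 exec 'MUL A, 2'. After: A=0 B=12 C=0 D=1 ZF=1 PC=6
Step 7: PC=6 exec 'SUB A, 3'. After: A=-3 B=12 C=0 D=1 ZF=0 PC=7
Step 8: PC=7 exec 'JMP 0'. After: A=-3 B=12 C=0 D=1 ZF=0 PC=0
Step 9: PC=0 exec 'MOV D, B'. After: A=-3 B=12 C=0 D=12 ZF=0 PC=1
Step 10: PC=1 exec 'MOV B, 12'. After: A=-3 B=12 C=0 D=12 ZF=0 PC=2
Step 11: PC=2 exec 'MUL A, 5'. After: A=-15 B=12 C=0 D=12 ZF=0 PC=3
Step 12: PC=3 exec 'MOV D, 1'. After: A=-15 B=12 C=0 D=1 ZF=0 PC=4
Step 13: PC=4 exec 'SUB C, A'. After: A=-15 B=12 C=15 D=1 ZF=0 PC=5
Step 14: PC=5 exec 'MUL A, 2'. After: A=-30 B=12 C=15 D=1 ZF=0 PC=6
Step 15: PC=6 exec 'SUB A, 3'. After: A=-33 B=12 C=15 D=1 ZF=0 PC=7
After 50 steps: not halted. PC revisits the same instructions with no path to HALT; will never halt.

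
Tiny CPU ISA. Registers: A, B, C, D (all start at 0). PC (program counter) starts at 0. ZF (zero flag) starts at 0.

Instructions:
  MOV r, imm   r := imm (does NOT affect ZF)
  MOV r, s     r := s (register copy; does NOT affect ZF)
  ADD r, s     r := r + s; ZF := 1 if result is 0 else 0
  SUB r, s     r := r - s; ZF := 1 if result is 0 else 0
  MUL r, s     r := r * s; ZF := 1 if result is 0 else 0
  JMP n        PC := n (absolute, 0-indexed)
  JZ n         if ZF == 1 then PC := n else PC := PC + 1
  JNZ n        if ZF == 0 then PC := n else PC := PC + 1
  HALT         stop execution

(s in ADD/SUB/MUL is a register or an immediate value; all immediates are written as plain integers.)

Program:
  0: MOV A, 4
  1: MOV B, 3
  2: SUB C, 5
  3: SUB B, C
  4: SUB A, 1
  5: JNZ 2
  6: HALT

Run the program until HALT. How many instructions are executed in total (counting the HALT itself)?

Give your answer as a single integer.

Answer: 19

Derivation:
Step 1: PC=0 exec 'MOV A, 4'. After: A=4 B=0 C=0 D=0 ZF=0 PC=1
Step 2: PC=1 exec 'MOV B, 3'. After: A=4 B=3 C=0 D=0 ZF=0 PC=2
Step 3: PC=2 exec 'SUB C, 5'. After: A=4 B=3 C=-5 D=0 ZF=0 PC=3
Step 4: PC=3 exec 'SUB B, C'. After: A=4 B=8 C=-5 D=0 ZF=0 PC=4
Step 5: PC=4 exec 'SUB A, 1'. After: A=3 B=8 C=-5 D=0 ZF=0 PC=5
Step 6: PC=5 exec 'JNZ 2'. After: A=3 B=8 C=-5 D=0 ZF=0 PC=2
Step 7: PC=2 exec 'SUB C, 5'. After: A=3 B=8 C=-10 D=0 ZF=0 PC=3
Step 8: PC=3 exec 'SUB B, C'. After: A=3 B=18 C=-10 D=0 ZF=0 PC=4
Step 9: PC=4 exec 'SUB A, 1'. After: A=2 B=18 C=-10 D=0 ZF=0 PC=5
Step 10: PC=5 exec 'JNZ 2'. After: A=2 B=18 C=-10 D=0 ZF=0 PC=2
Step 11: PC=2 exec 'SUB C, 5'. After: A=2 B=18 C=-15 D=0 ZF=0 PC=3
Step 12: PC=3 exec 'SUB B, C'. After: A=2 B=33 C=-15 D=0 ZF=0 PC=4
Step 13: PC=4 exec 'SUB A, 1'. After: A=1 B=33 C=-15 D=0 ZF=0 PC=5
Step 14: PC=5 exec 'JNZ 2'. After: A=1 B=33 C=-15 D=0 ZF=0 PC=2
Step 15: PC=2 exec 'SUB C, 5'. After: A=1 B=33 C=-20 D=0 ZF=0 PC=3
Step 16: PC=3 exec 'SUB B, C'. After: A=1 B=53 C=-20 D=0 ZF=0 PC=4
Step 17: PC=4 exec 'SUB A, 1'. After: A=0 B=53 C=-20 D=0 ZF=1 PC=5
Step 18: PC=5 exec 'JNZ 2'. After: A=0 B=53 C=-20 D=0 ZF=1 PC=6
Step 19: PC=6 exec 'HALT'. After: A=0 B=53 C=-20 D=0 ZF=1 PC=6 HALTED
Total instructions executed: 19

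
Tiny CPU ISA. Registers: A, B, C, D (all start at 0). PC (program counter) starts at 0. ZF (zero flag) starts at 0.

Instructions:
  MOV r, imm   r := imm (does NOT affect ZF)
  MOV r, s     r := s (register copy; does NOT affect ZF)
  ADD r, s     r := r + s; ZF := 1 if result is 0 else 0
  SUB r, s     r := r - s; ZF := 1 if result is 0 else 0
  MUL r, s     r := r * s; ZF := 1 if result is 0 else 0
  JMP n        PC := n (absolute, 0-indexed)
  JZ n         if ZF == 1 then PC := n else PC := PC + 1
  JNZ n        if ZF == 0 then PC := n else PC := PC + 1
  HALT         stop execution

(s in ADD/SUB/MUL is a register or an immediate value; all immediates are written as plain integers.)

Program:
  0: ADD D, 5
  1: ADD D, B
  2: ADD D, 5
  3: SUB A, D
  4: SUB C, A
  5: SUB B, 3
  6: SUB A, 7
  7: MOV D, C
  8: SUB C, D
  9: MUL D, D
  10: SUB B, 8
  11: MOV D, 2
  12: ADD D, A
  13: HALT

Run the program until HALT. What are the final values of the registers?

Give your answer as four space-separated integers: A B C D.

Answer: -17 -11 0 -15

Derivation:
Step 1: PC=0 exec 'ADD D, 5'. After: A=0 B=0 C=0 D=5 ZF=0 PC=1
Step 2: PC=1 exec 'ADD D, B'. After: A=0 B=0 C=0 D=5 ZF=0 PC=2
Step 3: PC=2 exec 'ADD D, 5'. After: A=0 B=0 C=0 D=10 ZF=0 PC=3
Step 4: PC=3 exec 'SUB A, D'. After: A=-10 B=0 C=0 D=10 ZF=0 PC=4
Step 5: PC=4 exec 'SUB C, A'. After: A=-10 B=0 C=10 D=10 ZF=0 PC=5
Step 6: PC=5 exec 'SUB B, 3'. After: A=-10 B=-3 C=10 D=10 ZF=0 PC=6
Step 7: PC=6 exec 'SUB A, 7'. After: A=-17 B=-3 C=10 D=10 ZF=0 PC=7
Step 8: PC=7 exec 'MOV D, C'. After: A=-17 B=-3 C=10 D=10 ZF=0 PC=8
Step 9: PC=8 exec 'SUB C, D'. After: A=-17 B=-3 C=0 D=10 ZF=1 PC=9
Step 10: PC=9 exec 'MUL D, D'. After: A=-17 B=-3 C=0 D=100 ZF=0 PC=10
Step 11: PC=10 exec 'SUB B, 8'. After: A=-17 B=-11 C=0 D=100 ZF=0 PC=11
Step 12: PC=11 exec 'MOV D, 2'. After: A=-17 B=-11 C=0 D=2 ZF=0 PC=12
Step 13: PC=12 exec 'ADD D, A'. After: A=-17 B=-11 C=0 D=-15 ZF=0 PC=13
Step 14: PC=13 exec 'HALT'. After: A=-17 B=-11 C=0 D=-15 ZF=0 PC=13 HALTED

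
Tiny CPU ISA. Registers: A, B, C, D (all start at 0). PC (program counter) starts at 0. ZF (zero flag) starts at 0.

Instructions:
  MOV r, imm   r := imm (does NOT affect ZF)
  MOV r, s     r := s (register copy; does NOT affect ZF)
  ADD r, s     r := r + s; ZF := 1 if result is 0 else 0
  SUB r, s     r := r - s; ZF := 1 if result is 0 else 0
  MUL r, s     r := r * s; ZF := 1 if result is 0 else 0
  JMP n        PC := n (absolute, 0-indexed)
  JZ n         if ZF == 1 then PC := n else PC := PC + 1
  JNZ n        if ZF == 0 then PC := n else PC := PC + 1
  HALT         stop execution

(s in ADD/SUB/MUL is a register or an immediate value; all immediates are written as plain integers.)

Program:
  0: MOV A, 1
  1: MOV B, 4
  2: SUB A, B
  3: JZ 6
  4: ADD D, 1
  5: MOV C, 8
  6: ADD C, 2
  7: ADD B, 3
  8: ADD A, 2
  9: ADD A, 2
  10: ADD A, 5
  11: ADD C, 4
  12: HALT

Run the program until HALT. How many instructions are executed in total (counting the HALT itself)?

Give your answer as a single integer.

Answer: 13

Derivation:
Step 1: PC=0 exec 'MOV A, 1'. After: A=1 B=0 C=0 D=0 ZF=0 PC=1
Step 2: PC=1 exec 'MOV B, 4'. After: A=1 B=4 C=0 D=0 ZF=0 PC=2
Step 3: PC=2 exec 'SUB A, B'. After: A=-3 B=4 C=0 D=0 ZF=0 PC=3
Step 4: PC=3 exec 'JZ 6'. After: A=-3 B=4 C=0 D=0 ZF=0 PC=4
Step 5: PC=4 exec 'ADD D, 1'. After: A=-3 B=4 C=0 D=1 ZF=0 PC=5
Step 6: PC=5 exec 'MOV C, 8'. After: A=-3 B=4 C=8 D=1 ZF=0 PC=6
Step 7: PC=6 exec 'ADD C, 2'. After: A=-3 B=4 C=10 D=1 ZF=0 PC=7
Step 8: PC=7 exec 'ADD B, 3'. After: A=-3 B=7 C=10 D=1 ZF=0 PC=8
Step 9: PC=8 exec 'ADD A, 2'. After: A=-1 B=7 C=10 D=1 ZF=0 PC=9
Step 10: PC=9 exec 'ADD A, 2'. After: A=1 B=7 C=10 D=1 ZF=0 PC=10
Step 11: PC=10 exec 'ADD A, 5'. After: A=6 B=7 C=10 D=1 ZF=0 PC=11
Step 12: PC=11 exec 'ADD C, 4'. After: A=6 B=7 C=14 D=1 ZF=0 PC=12
Step 13: PC=12 exec 'HALT'. After: A=6 B=7 C=14 D=1 ZF=0 PC=12 HALTED
Total instructions executed: 13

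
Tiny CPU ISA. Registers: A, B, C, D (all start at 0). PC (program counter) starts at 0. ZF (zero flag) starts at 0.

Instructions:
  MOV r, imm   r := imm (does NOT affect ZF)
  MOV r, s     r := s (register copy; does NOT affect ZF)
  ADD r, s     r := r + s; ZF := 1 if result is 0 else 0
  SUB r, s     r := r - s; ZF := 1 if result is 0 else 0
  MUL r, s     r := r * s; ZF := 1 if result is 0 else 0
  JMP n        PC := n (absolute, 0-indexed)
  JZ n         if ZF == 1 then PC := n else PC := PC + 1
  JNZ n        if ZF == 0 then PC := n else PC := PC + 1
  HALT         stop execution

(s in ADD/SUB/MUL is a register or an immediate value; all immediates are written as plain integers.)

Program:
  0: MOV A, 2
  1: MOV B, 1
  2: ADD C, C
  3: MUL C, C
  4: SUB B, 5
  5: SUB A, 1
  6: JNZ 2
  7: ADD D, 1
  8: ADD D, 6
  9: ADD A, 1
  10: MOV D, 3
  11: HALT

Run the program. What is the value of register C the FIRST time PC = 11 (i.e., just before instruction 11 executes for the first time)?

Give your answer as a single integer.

Step 1: PC=0 exec 'MOV A, 2'. After: A=2 B=0 C=0 D=0 ZF=0 PC=1
Step 2: PC=1 exec 'MOV B, 1'. After: A=2 B=1 C=0 D=0 ZF=0 PC=2
Step 3: PC=2 exec 'ADD C, C'. After: A=2 B=1 C=0 D=0 ZF=1 PC=3
Step 4: PC=3 exec 'MUL C, C'. After: A=2 B=1 C=0 D=0 ZF=1 PC=4
Step 5: PC=4 exec 'SUB B, 5'. After: A=2 B=-4 C=0 D=0 ZF=0 PC=5
Step 6: PC=5 exec 'SUB A, 1'. After: A=1 B=-4 C=0 D=0 ZF=0 PC=6
Step 7: PC=6 exec 'JNZ 2'. After: A=1 B=-4 C=0 D=0 ZF=0 PC=2
Step 8: PC=2 exec 'ADD C, C'. After: A=1 B=-4 C=0 D=0 ZF=1 PC=3
Step 9: PC=3 exec 'MUL C, C'. After: A=1 B=-4 C=0 D=0 ZF=1 PC=4
Step 10: PC=4 exec 'SUB B, 5'. After: A=1 B=-9 C=0 D=0 ZF=0 PC=5
Step 11: PC=5 exec 'SUB A, 1'. After: A=0 B=-9 C=0 D=0 ZF=1 PC=6
Step 12: PC=6 exec 'JNZ 2'. After: A=0 B=-9 C=0 D=0 ZF=1 PC=7
Step 13: PC=7 exec 'ADD D, 1'. After: A=0 B=-9 C=0 D=1 ZF=0 PC=8
Step 14: PC=8 exec 'ADD D, 6'. After: A=0 B=-9 C=0 D=7 ZF=0 PC=9
Step 15: PC=9 exec 'ADD A, 1'. After: A=1 B=-9 C=0 D=7 ZF=0 PC=10
Step 16: PC=10 exec 'MOV D, 3'. After: A=1 B=-9 C=0 D=3 ZF=0 PC=11
First time PC=11: C=0

0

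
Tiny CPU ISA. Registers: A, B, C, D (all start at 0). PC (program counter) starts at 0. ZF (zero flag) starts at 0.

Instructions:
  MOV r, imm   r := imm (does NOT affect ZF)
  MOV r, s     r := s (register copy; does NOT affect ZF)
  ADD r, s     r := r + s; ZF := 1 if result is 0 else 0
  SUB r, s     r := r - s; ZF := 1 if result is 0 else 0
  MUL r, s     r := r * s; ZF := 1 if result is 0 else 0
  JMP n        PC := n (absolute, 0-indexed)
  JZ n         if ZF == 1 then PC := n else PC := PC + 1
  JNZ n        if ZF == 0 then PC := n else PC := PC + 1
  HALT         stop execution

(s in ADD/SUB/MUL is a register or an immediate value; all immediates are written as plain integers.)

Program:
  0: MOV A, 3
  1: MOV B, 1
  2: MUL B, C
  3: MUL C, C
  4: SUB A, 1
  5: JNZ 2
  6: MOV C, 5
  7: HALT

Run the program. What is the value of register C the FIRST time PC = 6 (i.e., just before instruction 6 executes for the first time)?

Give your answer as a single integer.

Step 1: PC=0 exec 'MOV A, 3'. After: A=3 B=0 C=0 D=0 ZF=0 PC=1
Step 2: PC=1 exec 'MOV B, 1'. After: A=3 B=1 C=0 D=0 ZF=0 PC=2
Step 3: PC=2 exec 'MUL B, C'. After: A=3 B=0 C=0 D=0 ZF=1 PC=3
Step 4: PC=3 exec 'MUL C, C'. After: A=3 B=0 C=0 D=0 ZF=1 PC=4
Step 5: PC=4 exec 'SUB A, 1'. After: A=2 B=0 C=0 D=0 ZF=0 PC=5
Step 6: PC=5 exec 'JNZ 2'. After: A=2 B=0 C=0 D=0 ZF=0 PC=2
Step 7: PC=2 exec 'MUL B, C'. After: A=2 B=0 C=0 D=0 ZF=1 PC=3
Step 8: PC=3 exec 'MUL C, C'. After: A=2 B=0 C=0 D=0 ZF=1 PC=4
Step 9: PC=4 exec 'SUB A, 1'. After: A=1 B=0 C=0 D=0 ZF=0 PC=5
Step 10: PC=5 exec 'JNZ 2'. After: A=1 B=0 C=0 D=0 ZF=0 PC=2
Step 11: PC=2 exec 'MUL B, C'. After: A=1 B=0 C=0 D=0 ZF=1 PC=3
Step 12: PC=3 exec 'MUL C, C'. After: A=1 B=0 C=0 D=0 ZF=1 PC=4
Step 13: PC=4 exec 'SUB A, 1'. After: A=0 B=0 C=0 D=0 ZF=1 PC=5
Step 14: PC=5 exec 'JNZ 2'. After: A=0 B=0 C=0 D=0 ZF=1 PC=6
First time PC=6: C=0

0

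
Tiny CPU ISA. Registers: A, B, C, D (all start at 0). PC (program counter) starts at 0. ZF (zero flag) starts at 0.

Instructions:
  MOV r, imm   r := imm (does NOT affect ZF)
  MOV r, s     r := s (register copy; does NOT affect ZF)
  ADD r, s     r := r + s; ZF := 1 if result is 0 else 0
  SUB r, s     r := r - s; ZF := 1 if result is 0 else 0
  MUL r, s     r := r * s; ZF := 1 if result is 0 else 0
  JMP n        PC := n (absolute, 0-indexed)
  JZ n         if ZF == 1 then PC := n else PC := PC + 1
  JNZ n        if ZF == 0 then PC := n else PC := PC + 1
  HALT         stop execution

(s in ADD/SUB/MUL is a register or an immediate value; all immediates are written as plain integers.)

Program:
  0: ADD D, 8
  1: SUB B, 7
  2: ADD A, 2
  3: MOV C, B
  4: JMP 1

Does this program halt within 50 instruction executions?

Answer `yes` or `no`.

Step 1: PC=0 exec 'ADD D, 8'. After: A=0 B=0 C=0 D=8 ZF=0 PC=1
Step 2: PC=1 exec 'SUB B, 7'. After: A=0 B=-7 C=0 D=8 ZF=0 PC=2
Step 3: PC=2 exec 'ADD A, 2'. After: A=2 B=-7 C=0 D=8 ZF=0 PC=3
Step 4: PC=3 exec 'MOV C, B'. After: A=2 B=-7 C=-7 D=8 ZF=0 PC=4
Step 5: PC=4 exec 'JMP 1'. After: A=2 B=-7 C=-7 D=8 ZF=0 PC=1
Step 6: PC=1 exec 'SUB B, 7'. After: A=2 B=-14 C=-7 D=8 ZF=0 PC=2
Step 7: PC=2 exec 'ADD A, 2'. After: A=4 B=-14 C=-7 D=8 ZF=0 PC=3
Step 8: PC=3 exec 'MOV C, B'. After: A=4 B=-14 C=-14 D=8 ZF=0 PC=4
Step 9: PC=4 exec 'JMP 1'. After: A=4 B=-14 C=-14 D=8 ZF=0 PC=1
Step 10: PC=1 exec 'SUB B, 7'. After: A=4 B=-21 C=-14 D=8 ZF=0 PC=2
Step 11: PC=2 exec 'ADD A, 2'. After: A=6 B=-21 C=-14 D=8 ZF=0 PC=3
Step 12: PC=3 exec 'MOV C, B'. After: A=6 B=-21 C=-21 D=8 ZF=0 PC=4
Step 13: PC=4 exec 'JMP 1'. After: A=6 B=-21 C=-21 D=8 ZF=0 PC=1
Step 14: PC=1 exec 'SUB B, 7'. After: A=6 B=-28 C=-21 D=8 ZF=0 PC=2
Step 15: PC=2 exec 'ADD A, 2'. After: A=8 B=-28 C=-21 D=8 ZF=0 PC=3
After 50 steps: not halted. PC revisits the same instructions with no path to HALT; will never halt.

Answer: no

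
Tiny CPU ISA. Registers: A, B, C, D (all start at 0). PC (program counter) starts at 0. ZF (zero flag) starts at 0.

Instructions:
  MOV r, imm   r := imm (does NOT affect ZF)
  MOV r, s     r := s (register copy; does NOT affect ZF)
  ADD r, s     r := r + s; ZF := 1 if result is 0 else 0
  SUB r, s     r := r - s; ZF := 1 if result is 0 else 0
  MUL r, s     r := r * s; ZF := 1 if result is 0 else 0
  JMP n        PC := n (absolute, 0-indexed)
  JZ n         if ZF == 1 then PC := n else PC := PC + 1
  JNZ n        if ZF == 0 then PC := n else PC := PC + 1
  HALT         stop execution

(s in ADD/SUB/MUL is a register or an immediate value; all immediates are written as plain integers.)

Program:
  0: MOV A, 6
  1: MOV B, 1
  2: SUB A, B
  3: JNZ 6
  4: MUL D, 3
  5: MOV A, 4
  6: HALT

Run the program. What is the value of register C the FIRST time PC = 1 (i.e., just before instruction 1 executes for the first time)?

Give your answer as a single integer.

Step 1: PC=0 exec 'MOV A, 6'. After: A=6 B=0 C=0 D=0 ZF=0 PC=1
First time PC=1: C=0

0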